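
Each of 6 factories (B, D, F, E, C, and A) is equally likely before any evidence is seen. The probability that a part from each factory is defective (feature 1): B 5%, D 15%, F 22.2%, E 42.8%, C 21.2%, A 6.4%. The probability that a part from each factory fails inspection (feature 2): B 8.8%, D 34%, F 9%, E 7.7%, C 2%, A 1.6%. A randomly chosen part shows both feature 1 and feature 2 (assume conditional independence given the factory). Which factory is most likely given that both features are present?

D

With a uniform prior (1/6 each), posterior ∝ likelihood:
  B: 0.05 × 0.088 = 0.0044
  D: 0.15 × 0.34 = 0.051
  F: 0.222 × 0.09 = 0.01998
  E: 0.428 × 0.077 = 0.032956
  C: 0.212 × 0.02 = 0.00424
  A: 0.064 × 0.016 = 0.001024
Normalizing constant = 0.1136.
Largest term belongs to D, so D is most probable.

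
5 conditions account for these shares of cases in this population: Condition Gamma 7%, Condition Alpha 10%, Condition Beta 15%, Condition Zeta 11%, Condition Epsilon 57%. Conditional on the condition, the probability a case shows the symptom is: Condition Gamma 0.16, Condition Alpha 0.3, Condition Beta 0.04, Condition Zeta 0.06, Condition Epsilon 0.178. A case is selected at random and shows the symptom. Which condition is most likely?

Condition Epsilon

Unnormalized posteriors (prior × likelihood):
  Condition Gamma: 0.07 × 0.16 = 0.0112
  Condition Alpha: 0.1 × 0.3 = 0.03
  Condition Beta: 0.15 × 0.04 = 0.006
  Condition Zeta: 0.11 × 0.06 = 0.0066
  Condition Epsilon: 0.57 × 0.178 = 0.10146
Normalizing constant = 0.15526.
Largest term belongs to Condition Epsilon, so Condition Epsilon is most probable.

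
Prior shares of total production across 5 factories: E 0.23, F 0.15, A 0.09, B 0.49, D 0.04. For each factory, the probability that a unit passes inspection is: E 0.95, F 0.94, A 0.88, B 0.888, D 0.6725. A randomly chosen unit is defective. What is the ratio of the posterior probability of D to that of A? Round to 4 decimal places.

1.2130

Taking complements, P(defective | each) = E 0.05, F 0.06, A 0.12, B 0.112, D 0.3275.
Prior × likelihood for each hypothesis:
  E: 0.23 × 0.05 = 0.0115
  F: 0.15 × 0.06 = 0.009
  A: 0.09 × 0.12 = 0.0108
  B: 0.49 × 0.112 = 0.05488
  D: 0.04 × 0.3275 = 0.0131
Total = 0.09928.
The ratio is 0.0131 / 0.0108 (the normalizer cancels) = 1.2130.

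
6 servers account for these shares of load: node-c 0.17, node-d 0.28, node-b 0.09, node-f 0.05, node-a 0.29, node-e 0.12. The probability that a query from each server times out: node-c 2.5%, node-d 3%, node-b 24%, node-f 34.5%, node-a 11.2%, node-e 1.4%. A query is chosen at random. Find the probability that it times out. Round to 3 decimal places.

0.086

Unnormalized posteriors (prior × likelihood):
  node-c: 0.17 × 0.025 = 0.00425
  node-d: 0.28 × 0.03 = 0.0084
  node-b: 0.09 × 0.24 = 0.0216
  node-f: 0.05 × 0.345 = 0.01725
  node-a: 0.29 × 0.112 = 0.03248
  node-e: 0.12 × 0.014 = 0.00168
P(timeout) = 0.00425 + 0.0084 + 0.0216 + 0.01725 + 0.03248 + 0.00168 = 0.08566 → 0.086.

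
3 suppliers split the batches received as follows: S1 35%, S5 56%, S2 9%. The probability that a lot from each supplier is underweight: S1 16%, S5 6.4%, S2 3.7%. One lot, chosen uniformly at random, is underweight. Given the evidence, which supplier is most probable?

S1

Compute prior × likelihood for every hypothesis:
  S1: 0.35 × 0.16 = 0.056
  S5: 0.56 × 0.064 = 0.03584
  S2: 0.09 × 0.037 = 0.00333
Sum = 0.09517.
Largest term belongs to S1, so S1 is most probable.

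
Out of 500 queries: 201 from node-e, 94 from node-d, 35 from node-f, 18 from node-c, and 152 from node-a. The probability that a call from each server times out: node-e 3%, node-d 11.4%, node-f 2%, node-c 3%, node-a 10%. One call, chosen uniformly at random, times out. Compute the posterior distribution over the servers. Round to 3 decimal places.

node-e 0.182, node-d 0.323, node-f 0.021, node-c 0.016, node-a 0.458

By Bayes' rule, posterior ∝ prior × likelihood:
  node-e: 0.402 × 0.03 = 0.01206
  node-d: 0.188 × 0.114 = 0.021432
  node-f: 0.07 × 0.02 = 0.0014
  node-c: 0.036 × 0.03 = 0.00108
  node-a: 0.304 × 0.1 = 0.0304
Total = 0.066372.
P(node-e | timeout) = 0.01206/0.066372 ≈ 0.182
P(node-d | timeout) = 0.021432/0.066372 ≈ 0.323
P(node-f | timeout) = 0.0014/0.066372 ≈ 0.021
P(node-c | timeout) = 0.00108/0.066372 ≈ 0.016
P(node-a | timeout) = 0.0304/0.066372 ≈ 0.458
(Check: 0.182+0.323+0.021+0.016+0.458 = 1.000.)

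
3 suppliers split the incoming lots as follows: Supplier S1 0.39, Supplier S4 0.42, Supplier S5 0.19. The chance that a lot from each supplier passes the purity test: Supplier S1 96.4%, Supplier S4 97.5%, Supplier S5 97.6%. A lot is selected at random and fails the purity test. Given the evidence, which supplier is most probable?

Supplier S1

Taking complements, P(off-spec | each) = Supplier S1 0.036, Supplier S4 0.025, Supplier S5 0.024.
By Bayes' rule, posterior ∝ prior × likelihood:
  Supplier S1: 0.39 × 0.036 = 0.01404
  Supplier S4: 0.42 × 0.025 = 0.0105
  Supplier S5: 0.19 × 0.024 = 0.00456
Sum = 0.0291.
Largest term belongs to Supplier S1, so Supplier S1 is most probable.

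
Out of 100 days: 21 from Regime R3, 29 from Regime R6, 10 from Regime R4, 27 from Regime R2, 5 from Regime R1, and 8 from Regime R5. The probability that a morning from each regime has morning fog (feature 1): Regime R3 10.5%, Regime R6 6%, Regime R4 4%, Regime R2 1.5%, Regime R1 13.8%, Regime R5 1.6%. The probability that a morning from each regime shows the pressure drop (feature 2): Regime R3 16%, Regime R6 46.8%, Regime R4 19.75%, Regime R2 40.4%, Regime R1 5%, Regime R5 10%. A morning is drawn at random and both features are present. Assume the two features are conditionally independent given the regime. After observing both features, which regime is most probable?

Compute prior × likelihood for every hypothesis:
  Regime R3: 0.21 × 0.105 × 0.16 = 0.003528
  Regime R6: 0.29 × 0.06 × 0.468 = 0.0081432
  Regime R4: 0.1 × 0.04 × 0.1975 = 0.00079
  Regime R2: 0.27 × 0.015 × 0.404 = 0.0016362
  Regime R1: 0.05 × 0.138 × 0.05 = 0.000345
  Regime R5: 0.08 × 0.016 × 0.1 = 0.000128
Total = 0.0145704.
Largest term belongs to Regime R6, so Regime R6 is most probable.

Regime R6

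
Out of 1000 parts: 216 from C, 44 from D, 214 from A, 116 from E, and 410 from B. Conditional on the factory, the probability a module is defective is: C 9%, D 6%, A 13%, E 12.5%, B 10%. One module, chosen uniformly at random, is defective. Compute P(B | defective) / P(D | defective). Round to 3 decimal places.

15.530

By Bayes' rule, posterior ∝ prior × likelihood:
  C: 0.216 × 0.09 = 0.01944
  D: 0.044 × 0.06 = 0.00264
  A: 0.214 × 0.13 = 0.02782
  E: 0.116 × 0.125 = 0.0145
  B: 0.41 × 0.1 = 0.041
Total = 0.1054.
The ratio is 0.041 / 0.00264 (the normalizer cancels) = 15.530.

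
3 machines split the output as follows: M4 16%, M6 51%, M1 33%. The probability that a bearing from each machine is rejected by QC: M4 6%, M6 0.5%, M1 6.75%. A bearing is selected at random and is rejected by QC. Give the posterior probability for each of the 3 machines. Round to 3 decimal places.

Compute prior × likelihood for every hypothesis:
  M4: 0.16 × 0.06 = 0.0096
  M6: 0.51 × 0.005 = 0.00255
  M1: 0.33 × 0.0675 = 0.022275
Total = 0.034425.
P(M4 | rejected) = 0.0096/0.034425 ≈ 0.279
P(M6 | rejected) = 0.00255/0.034425 ≈ 0.074
P(M1 | rejected) = 0.022275/0.034425 ≈ 0.647
(Check: 0.279+0.074+0.647 = 1.000.)

M4 0.279, M6 0.074, M1 0.647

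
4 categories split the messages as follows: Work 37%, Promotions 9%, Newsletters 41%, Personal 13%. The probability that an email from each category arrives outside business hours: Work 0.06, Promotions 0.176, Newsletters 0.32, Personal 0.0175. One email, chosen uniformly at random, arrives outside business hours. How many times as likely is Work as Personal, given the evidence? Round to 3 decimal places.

Prior × likelihood for each hypothesis:
  Work: 0.37 × 0.06 = 0.0222
  Promotions: 0.09 × 0.176 = 0.01584
  Newsletters: 0.41 × 0.32 = 0.1312
  Personal: 0.13 × 0.0175 = 0.002275
Total = 0.171515.
The ratio is 0.0222 / 0.002275 (the normalizer cancels) = 9.758.

9.758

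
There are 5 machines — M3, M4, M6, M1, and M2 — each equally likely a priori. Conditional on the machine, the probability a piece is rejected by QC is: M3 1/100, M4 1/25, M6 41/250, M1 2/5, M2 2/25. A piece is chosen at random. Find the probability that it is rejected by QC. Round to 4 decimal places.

With a uniform prior (1/5 each), posterior ∝ likelihood:
  M3: 0.01
  M4: 0.04
  M6: 0.164
  M1: 0.4
  M2: 0.08
P(rejected) = (1/5) × (0.01 + 0.04 + 0.164 + 0.4 + 0.08) = 0.694/5 ≈ 0.1388.

0.1388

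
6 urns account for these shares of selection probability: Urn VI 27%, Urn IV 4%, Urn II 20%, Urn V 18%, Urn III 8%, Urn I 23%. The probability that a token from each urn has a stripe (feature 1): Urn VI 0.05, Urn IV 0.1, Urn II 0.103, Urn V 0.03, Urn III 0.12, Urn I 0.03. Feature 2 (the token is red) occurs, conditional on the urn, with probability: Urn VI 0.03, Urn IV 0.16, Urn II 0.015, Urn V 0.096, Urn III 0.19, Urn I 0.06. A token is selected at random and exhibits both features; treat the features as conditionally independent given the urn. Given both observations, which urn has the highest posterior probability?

Unnormalized posteriors (prior × likelihood):
  Urn VI: 0.27 × 0.05 × 0.03 = 0.000405
  Urn IV: 0.04 × 0.1 × 0.16 = 0.00064
  Urn II: 0.2 × 0.103 × 0.015 = 0.000309
  Urn V: 0.18 × 0.03 × 0.096 = 0.0005184
  Urn III: 0.08 × 0.12 × 0.19 = 0.001824
  Urn I: 0.23 × 0.03 × 0.06 = 0.000414
Sum = 0.0041104.
Largest term belongs to Urn III, so Urn III is most probable.

Urn III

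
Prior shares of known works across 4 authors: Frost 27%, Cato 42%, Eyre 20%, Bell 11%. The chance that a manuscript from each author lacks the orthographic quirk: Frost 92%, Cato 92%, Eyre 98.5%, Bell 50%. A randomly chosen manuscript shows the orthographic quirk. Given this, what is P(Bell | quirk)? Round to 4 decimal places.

Taking complements, P(quirk | each) = Frost 0.08, Cato 0.08, Eyre 0.015, Bell 0.5.
By Bayes' rule, posterior ∝ prior × likelihood:
  Frost: 0.27 × 0.08 = 0.0216
  Cato: 0.42 × 0.08 = 0.0336
  Eyre: 0.2 × 0.015 = 0.003
  Bell: 0.11 × 0.5 = 0.055
Normalizing constant = 0.1132.
P(Bell | evidence) = 0.055 / 0.1132 ≈ 0.4859.

0.4859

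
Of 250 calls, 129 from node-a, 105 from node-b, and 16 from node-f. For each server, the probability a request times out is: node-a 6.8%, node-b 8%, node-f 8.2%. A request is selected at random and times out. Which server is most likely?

By Bayes' rule, posterior ∝ prior × likelihood:
  node-a: 0.516 × 0.068 = 0.035088
  node-b: 0.42 × 0.08 = 0.0336
  node-f: 0.064 × 0.082 = 0.005248
Sum = 0.073936.
Largest term belongs to node-a, so node-a is most probable.

node-a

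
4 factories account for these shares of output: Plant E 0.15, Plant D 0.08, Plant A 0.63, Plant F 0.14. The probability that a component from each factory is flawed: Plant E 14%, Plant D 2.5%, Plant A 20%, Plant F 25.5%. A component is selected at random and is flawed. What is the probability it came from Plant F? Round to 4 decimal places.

Prior × likelihood for each hypothesis:
  Plant E: 0.15 × 0.14 = 0.021
  Plant D: 0.08 × 0.025 = 0.002
  Plant A: 0.63 × 0.2 = 0.126
  Plant F: 0.14 × 0.255 = 0.0357
Sum = 0.1847.
P(Plant F | evidence) = 0.0357 / 0.1847 ≈ 0.1933.

0.1933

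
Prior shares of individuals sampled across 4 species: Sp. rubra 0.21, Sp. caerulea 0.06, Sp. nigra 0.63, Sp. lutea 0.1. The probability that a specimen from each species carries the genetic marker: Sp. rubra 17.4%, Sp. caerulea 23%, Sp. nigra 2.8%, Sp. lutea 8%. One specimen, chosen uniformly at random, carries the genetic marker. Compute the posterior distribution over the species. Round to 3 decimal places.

Sp. rubra 0.481, Sp. caerulea 0.182, Sp. nigra 0.232, Sp. lutea 0.105

By Bayes' rule, posterior ∝ prior × likelihood:
  Sp. rubra: 0.21 × 0.174 = 0.03654
  Sp. caerulea: 0.06 × 0.23 = 0.0138
  Sp. nigra: 0.63 × 0.028 = 0.01764
  Sp. lutea: 0.1 × 0.08 = 0.008
Sum = 0.07598.
P(Sp. rubra | marker) = 0.03654/0.07598 ≈ 0.481
P(Sp. caerulea | marker) = 0.0138/0.07598 ≈ 0.182
P(Sp. nigra | marker) = 0.01764/0.07598 ≈ 0.232
P(Sp. lutea | marker) = 0.008/0.07598 ≈ 0.105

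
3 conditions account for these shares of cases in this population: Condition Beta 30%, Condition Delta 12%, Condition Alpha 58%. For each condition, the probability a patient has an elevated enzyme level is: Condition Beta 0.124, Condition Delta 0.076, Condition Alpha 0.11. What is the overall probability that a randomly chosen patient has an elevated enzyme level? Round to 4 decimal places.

By Bayes' rule, posterior ∝ prior × likelihood:
  Condition Beta: 0.3 × 0.124 = 0.0372
  Condition Delta: 0.12 × 0.076 = 0.00912
  Condition Alpha: 0.58 × 0.11 = 0.0638
P(elevated) = 0.0372 + 0.00912 + 0.0638 = 0.11012 → 0.1101.

0.1101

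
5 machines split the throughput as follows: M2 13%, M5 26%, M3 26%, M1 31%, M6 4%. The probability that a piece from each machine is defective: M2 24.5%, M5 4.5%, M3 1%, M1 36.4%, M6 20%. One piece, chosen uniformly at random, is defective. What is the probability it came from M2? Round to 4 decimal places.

0.1907

Unnormalized posteriors (prior × likelihood):
  M2: 0.13 × 0.245 = 0.03185
  M5: 0.26 × 0.045 = 0.0117
  M3: 0.26 × 0.01 = 0.0026
  M1: 0.31 × 0.364 = 0.11284
  M6: 0.04 × 0.2 = 0.008
Normalizing constant = 0.16699.
P(M2 | evidence) = 0.03185 / 0.16699 ≈ 0.1907.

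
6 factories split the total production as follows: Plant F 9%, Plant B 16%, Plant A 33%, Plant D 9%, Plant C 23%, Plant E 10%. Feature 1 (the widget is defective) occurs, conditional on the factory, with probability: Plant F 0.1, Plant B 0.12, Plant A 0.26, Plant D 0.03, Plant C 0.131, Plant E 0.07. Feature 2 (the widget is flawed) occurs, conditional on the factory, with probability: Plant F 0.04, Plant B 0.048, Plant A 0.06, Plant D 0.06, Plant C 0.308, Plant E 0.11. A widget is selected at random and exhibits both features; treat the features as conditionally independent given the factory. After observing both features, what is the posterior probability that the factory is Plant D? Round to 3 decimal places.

Unnormalized posteriors (prior × likelihood):
  Plant F: 0.09 × 0.1 × 0.04 = 0.00036
  Plant B: 0.16 × 0.12 × 0.048 = 0.0009216
  Plant A: 0.33 × 0.26 × 0.06 = 0.005148
  Plant D: 0.09 × 0.03 × 0.06 = 0.000162
  Plant C: 0.23 × 0.131 × 0.308 = 0.00928004
  Plant E: 0.1 × 0.07 × 0.11 = 0.00077
Total = 0.01664164.
P(Plant D | evidence) = 0.000162 / 0.01664164 ≈ 0.010.

0.010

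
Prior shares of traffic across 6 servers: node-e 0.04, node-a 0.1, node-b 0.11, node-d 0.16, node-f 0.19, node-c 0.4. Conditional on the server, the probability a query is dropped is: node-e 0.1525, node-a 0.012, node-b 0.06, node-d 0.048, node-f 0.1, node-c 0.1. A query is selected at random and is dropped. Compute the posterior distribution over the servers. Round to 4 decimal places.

Unnormalized posteriors (prior × likelihood):
  node-e: 0.04 × 0.1525 = 0.0061
  node-a: 0.1 × 0.012 = 0.0012
  node-b: 0.11 × 0.06 = 0.0066
  node-d: 0.16 × 0.048 = 0.00768
  node-f: 0.19 × 0.1 = 0.019
  node-c: 0.4 × 0.1 = 0.04
Normalizing constant = 0.08058.
P(node-e | dropped) = 0.0061/0.08058 ≈ 0.0757
P(node-a | dropped) = 0.0012/0.08058 ≈ 0.0149
P(node-b | dropped) = 0.0066/0.08058 ≈ 0.0819
P(node-d | dropped) = 0.00768/0.08058 ≈ 0.0953
P(node-f | dropped) = 0.019/0.08058 ≈ 0.2358
P(node-c | dropped) = 0.04/0.08058 ≈ 0.4964

node-e 0.0757, node-a 0.0149, node-b 0.0819, node-d 0.0953, node-f 0.2358, node-c 0.4964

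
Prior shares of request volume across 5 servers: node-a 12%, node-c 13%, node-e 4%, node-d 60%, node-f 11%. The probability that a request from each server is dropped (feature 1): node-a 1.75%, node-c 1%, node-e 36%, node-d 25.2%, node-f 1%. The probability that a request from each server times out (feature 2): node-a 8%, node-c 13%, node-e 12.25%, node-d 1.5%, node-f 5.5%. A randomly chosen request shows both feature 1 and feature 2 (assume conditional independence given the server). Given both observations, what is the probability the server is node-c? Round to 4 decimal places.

Prior × likelihood for each hypothesis:
  node-a: 0.12 × 0.0175 × 0.08 = 0.000168
  node-c: 0.13 × 0.01 × 0.13 = 0.000169
  node-e: 0.04 × 0.36 × 0.1225 = 0.001764
  node-d: 0.6 × 0.252 × 0.015 = 0.002268
  node-f: 0.11 × 0.01 × 0.055 = 0.0000605
Total = 0.0044295.
P(node-c | evidence) = 0.000169 / 0.0044295 ≈ 0.0382.

0.0382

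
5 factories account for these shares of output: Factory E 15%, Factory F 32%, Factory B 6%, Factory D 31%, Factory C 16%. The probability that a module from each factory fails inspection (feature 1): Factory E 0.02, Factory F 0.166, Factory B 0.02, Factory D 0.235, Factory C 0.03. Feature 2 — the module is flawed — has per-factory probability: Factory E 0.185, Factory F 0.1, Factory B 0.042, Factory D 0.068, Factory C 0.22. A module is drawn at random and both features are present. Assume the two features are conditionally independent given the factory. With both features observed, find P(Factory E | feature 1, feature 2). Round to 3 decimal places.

0.047

Prior × likelihood for each hypothesis:
  Factory E: 0.15 × 0.02 × 0.185 = 0.000555
  Factory F: 0.32 × 0.166 × 0.1 = 0.005312
  Factory B: 0.06 × 0.02 × 0.042 = 0.0000504
  Factory D: 0.31 × 0.235 × 0.068 = 0.0049538
  Factory C: 0.16 × 0.03 × 0.22 = 0.001056
Total = 0.0119272.
P(Factory E | evidence) = 0.000555 / 0.0119272 ≈ 0.047.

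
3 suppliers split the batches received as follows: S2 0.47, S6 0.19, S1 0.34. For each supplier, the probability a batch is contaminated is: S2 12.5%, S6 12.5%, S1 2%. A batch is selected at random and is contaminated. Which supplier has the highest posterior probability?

S2

By Bayes' rule, posterior ∝ prior × likelihood:
  S2: 0.47 × 0.125 = 0.05875
  S6: 0.19 × 0.125 = 0.02375
  S1: 0.34 × 0.02 = 0.0068
Sum = 0.0893.
Largest term belongs to S2, so S2 is most probable.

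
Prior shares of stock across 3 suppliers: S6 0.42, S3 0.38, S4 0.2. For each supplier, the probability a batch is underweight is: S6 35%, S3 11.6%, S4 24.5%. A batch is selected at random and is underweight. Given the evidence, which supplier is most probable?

S6

By Bayes' rule, posterior ∝ prior × likelihood:
  S6: 0.42 × 0.35 = 0.147
  S3: 0.38 × 0.116 = 0.04408
  S4: 0.2 × 0.245 = 0.049
Total = 0.24008.
Largest term belongs to S6, so S6 is most probable.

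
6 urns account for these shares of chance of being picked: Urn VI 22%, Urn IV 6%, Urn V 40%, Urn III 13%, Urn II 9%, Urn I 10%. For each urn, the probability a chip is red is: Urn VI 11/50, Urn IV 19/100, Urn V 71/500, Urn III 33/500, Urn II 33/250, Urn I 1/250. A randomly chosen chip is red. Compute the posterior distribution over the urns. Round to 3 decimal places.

Compute prior × likelihood for every hypothesis:
  Urn VI: 0.22 × 0.22 = 0.0484
  Urn IV: 0.06 × 0.19 = 0.0114
  Urn V: 0.4 × 0.142 = 0.0568
  Urn III: 0.13 × 0.066 = 0.00858
  Urn II: 0.09 × 0.132 = 0.01188
  Urn I: 0.1 × 0.004 = 0.0004
Total = 0.13746.
P(Urn VI | red) = 0.0484/0.13746 ≈ 0.352
P(Urn IV | red) = 0.0114/0.13746 ≈ 0.083
P(Urn V | red) = 0.0568/0.13746 ≈ 0.413
P(Urn III | red) = 0.00858/0.13746 ≈ 0.062
P(Urn II | red) = 0.01188/0.13746 ≈ 0.086
P(Urn I | red) = 0.0004/0.13746 ≈ 0.003
(Check: 0.352+0.083+0.413+0.062+0.086+0.003 = 0.999.)

Urn VI 0.352, Urn IV 0.083, Urn V 0.413, Urn III 0.062, Urn II 0.086, Urn I 0.003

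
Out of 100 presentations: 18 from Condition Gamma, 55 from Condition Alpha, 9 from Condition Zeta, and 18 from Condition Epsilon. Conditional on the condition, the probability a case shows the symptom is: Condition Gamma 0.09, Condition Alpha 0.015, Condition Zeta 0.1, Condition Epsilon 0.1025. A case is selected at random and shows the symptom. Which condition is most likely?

Condition Epsilon

Unnormalized posteriors (prior × likelihood):
  Condition Gamma: 0.18 × 0.09 = 0.0162
  Condition Alpha: 0.55 × 0.015 = 0.00825
  Condition Zeta: 0.09 × 0.1 = 0.009
  Condition Epsilon: 0.18 × 0.1025 = 0.01845
Sum = 0.0519.
Largest term belongs to Condition Epsilon, so Condition Epsilon is most probable.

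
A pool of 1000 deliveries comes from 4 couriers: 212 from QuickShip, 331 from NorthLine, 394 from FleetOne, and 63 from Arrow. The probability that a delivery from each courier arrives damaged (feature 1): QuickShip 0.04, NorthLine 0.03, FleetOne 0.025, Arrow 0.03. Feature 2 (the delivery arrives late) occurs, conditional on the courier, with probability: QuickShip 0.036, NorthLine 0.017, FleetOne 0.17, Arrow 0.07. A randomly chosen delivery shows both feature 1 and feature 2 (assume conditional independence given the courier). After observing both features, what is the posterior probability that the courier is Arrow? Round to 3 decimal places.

Prior × likelihood for each hypothesis:
  QuickShip: 0.212 × 0.04 × 0.036 = 0.00030528
  NorthLine: 0.331 × 0.03 × 0.017 = 0.00016881
  FleetOne: 0.394 × 0.025 × 0.17 = 0.0016745
  Arrow: 0.063 × 0.03 × 0.07 = 0.0001323
Normalizing constant = 0.00228089.
P(Arrow | evidence) = 0.0001323 / 0.00228089 ≈ 0.058.

0.058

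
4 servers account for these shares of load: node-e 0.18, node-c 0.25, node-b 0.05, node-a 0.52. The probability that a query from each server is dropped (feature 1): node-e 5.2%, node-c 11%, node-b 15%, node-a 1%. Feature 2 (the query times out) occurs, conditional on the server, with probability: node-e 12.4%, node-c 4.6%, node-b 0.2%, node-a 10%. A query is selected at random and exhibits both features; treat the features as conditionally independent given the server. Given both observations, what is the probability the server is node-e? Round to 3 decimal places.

0.392

Unnormalized posteriors (prior × likelihood):
  node-e: 0.18 × 0.052 × 0.124 = 0.00116064
  node-c: 0.25 × 0.11 × 0.046 = 0.001265
  node-b: 0.05 × 0.15 × 0.002 = 0.000015
  node-a: 0.52 × 0.01 × 0.1 = 0.00052
Normalizing constant = 0.00296064.
P(node-e | evidence) = 0.00116064 / 0.00296064 ≈ 0.392.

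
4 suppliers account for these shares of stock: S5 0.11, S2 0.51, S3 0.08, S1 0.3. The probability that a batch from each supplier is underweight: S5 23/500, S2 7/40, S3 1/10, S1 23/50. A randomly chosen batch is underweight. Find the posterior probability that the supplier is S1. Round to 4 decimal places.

Unnormalized posteriors (prior × likelihood):
  S5: 0.11 × 0.046 = 0.00506
  S2: 0.51 × 0.175 = 0.08925
  S3: 0.08 × 0.1 = 0.008
  S1: 0.3 × 0.46 = 0.138
Sum = 0.24031.
P(S1 | evidence) = 0.138 / 0.24031 ≈ 0.5743.

0.5743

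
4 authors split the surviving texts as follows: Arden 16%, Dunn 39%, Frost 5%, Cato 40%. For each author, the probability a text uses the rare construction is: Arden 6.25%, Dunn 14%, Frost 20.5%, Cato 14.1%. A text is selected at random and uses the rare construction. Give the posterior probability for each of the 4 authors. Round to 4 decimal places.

Arden 0.0762, Dunn 0.4160, Frost 0.0781, Cato 0.4297

Compute prior × likelihood for every hypothesis:
  Arden: 0.16 × 0.0625 = 0.01
  Dunn: 0.39 × 0.14 = 0.0546
  Frost: 0.05 × 0.205 = 0.01025
  Cato: 0.4 × 0.141 = 0.0564
Normalizing constant = 0.13125.
P(Arden | rare-form) = 0.01/0.13125 ≈ 0.0762
P(Dunn | rare-form) = 0.0546/0.13125 ≈ 0.4160
P(Frost | rare-form) = 0.01025/0.13125 ≈ 0.0781
P(Cato | rare-form) = 0.0564/0.13125 ≈ 0.4297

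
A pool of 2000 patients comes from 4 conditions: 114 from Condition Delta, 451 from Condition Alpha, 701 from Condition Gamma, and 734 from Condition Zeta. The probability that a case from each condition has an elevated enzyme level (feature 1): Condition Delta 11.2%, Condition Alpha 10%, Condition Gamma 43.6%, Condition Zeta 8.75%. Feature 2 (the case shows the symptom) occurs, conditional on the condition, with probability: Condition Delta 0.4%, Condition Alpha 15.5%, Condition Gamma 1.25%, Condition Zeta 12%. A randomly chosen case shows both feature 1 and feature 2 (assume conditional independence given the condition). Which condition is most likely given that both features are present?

Unnormalized posteriors (prior × likelihood):
  Condition Delta: 0.057 × 0.112 × 0.004 = 0.000025536
  Condition Alpha: 0.2255 × 0.1 × 0.155 = 0.00349525
  Condition Gamma: 0.3505 × 0.436 × 0.0125 = 0.001910225
  Condition Zeta: 0.367 × 0.0875 × 0.12 = 0.0038535
Normalizing constant = 0.009284511.
Largest term belongs to Condition Zeta, so Condition Zeta is most probable.

Condition Zeta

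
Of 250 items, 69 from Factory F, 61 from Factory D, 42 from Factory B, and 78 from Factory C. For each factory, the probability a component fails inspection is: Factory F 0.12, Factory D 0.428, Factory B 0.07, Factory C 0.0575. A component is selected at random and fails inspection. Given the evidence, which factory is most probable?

Compute prior × likelihood for every hypothesis:
  Factory F: 0.276 × 0.12 = 0.03312
  Factory D: 0.244 × 0.428 = 0.104432
  Factory B: 0.168 × 0.07 = 0.01176
  Factory C: 0.312 × 0.0575 = 0.01794
Total = 0.167252.
Largest term belongs to Factory D, so Factory D is most probable.

Factory D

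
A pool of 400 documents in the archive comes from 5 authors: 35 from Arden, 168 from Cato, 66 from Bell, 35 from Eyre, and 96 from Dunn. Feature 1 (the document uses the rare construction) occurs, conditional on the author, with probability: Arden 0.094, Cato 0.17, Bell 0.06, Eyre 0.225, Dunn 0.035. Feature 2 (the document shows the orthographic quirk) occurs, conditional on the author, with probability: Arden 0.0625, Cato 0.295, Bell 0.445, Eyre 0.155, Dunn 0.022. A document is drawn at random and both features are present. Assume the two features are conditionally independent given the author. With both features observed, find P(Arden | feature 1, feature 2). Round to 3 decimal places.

0.018

Compute prior × likelihood for every hypothesis:
  Arden: 0.0875 × 0.094 × 0.0625 = 0.0005140625
  Cato: 0.42 × 0.17 × 0.295 = 0.021063
  Bell: 0.165 × 0.06 × 0.445 = 0.0044055
  Eyre: 0.0875 × 0.225 × 0.155 = 0.0030515625
  Dunn: 0.24 × 0.035 × 0.022 = 0.0001848
Sum = 0.029218925.
P(Arden | evidence) = 0.0005140625 / 0.029218925 ≈ 0.018.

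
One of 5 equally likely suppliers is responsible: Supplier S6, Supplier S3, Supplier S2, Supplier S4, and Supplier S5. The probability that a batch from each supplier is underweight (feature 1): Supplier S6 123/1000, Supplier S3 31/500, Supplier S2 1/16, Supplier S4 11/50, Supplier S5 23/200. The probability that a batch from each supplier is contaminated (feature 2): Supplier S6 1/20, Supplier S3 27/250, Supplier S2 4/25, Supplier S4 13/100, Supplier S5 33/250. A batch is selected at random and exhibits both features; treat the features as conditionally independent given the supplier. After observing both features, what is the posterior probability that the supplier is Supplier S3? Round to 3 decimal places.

0.101

With a uniform prior (1/5 each), posterior ∝ likelihood:
  Supplier S6: 0.123 × 0.05 = 0.00615
  Supplier S3: 0.062 × 0.108 = 0.006696
  Supplier S2: 0.0625 × 0.16 = 0.01
  Supplier S4: 0.22 × 0.13 = 0.0286
  Supplier S5: 0.115 × 0.132 = 0.01518
Total = 0.066626.
P(Supplier S3 | evidence) = 0.006696 / 0.066626 ≈ 0.101.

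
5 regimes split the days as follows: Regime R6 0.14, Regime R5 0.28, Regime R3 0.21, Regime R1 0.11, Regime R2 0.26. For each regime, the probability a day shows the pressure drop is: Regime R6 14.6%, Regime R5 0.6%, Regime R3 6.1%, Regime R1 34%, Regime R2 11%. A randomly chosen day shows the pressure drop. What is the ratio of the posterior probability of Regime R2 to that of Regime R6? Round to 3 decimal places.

Compute prior × likelihood for every hypothesis:
  Regime R6: 0.14 × 0.146 = 0.02044
  Regime R5: 0.28 × 0.006 = 0.00168
  Regime R3: 0.21 × 0.061 = 0.01281
  Regime R1: 0.11 × 0.34 = 0.0374
  Regime R2: 0.26 × 0.11 = 0.0286
Normalizing constant = 0.10093.
The ratio is 0.0286 / 0.02044 (the normalizer cancels) = 1.399.

1.399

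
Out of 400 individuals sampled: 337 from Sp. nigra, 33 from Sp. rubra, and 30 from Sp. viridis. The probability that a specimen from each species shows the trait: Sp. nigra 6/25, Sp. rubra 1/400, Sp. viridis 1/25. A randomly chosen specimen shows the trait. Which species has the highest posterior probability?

Sp. nigra

Prior × likelihood for each hypothesis:
  Sp. nigra: 0.8425 × 0.24 = 0.2022
  Sp. rubra: 0.0825 × 0.0025 = 0.00020625
  Sp. viridis: 0.075 × 0.04 = 0.003
Total = 0.20540625.
Largest term belongs to Sp. nigra, so Sp. nigra is most probable.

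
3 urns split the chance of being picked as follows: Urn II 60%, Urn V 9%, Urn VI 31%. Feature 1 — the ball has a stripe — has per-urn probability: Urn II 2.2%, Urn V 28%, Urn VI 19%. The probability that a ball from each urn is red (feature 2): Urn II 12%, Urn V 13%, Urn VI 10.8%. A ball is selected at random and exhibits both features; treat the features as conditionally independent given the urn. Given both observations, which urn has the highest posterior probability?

Urn VI

Unnormalized posteriors (prior × likelihood):
  Urn II: 0.6 × 0.022 × 0.12 = 0.001584
  Urn V: 0.09 × 0.28 × 0.13 = 0.003276
  Urn VI: 0.31 × 0.19 × 0.108 = 0.0063612
Normalizing constant = 0.0112212.
Largest term belongs to Urn VI, so Urn VI is most probable.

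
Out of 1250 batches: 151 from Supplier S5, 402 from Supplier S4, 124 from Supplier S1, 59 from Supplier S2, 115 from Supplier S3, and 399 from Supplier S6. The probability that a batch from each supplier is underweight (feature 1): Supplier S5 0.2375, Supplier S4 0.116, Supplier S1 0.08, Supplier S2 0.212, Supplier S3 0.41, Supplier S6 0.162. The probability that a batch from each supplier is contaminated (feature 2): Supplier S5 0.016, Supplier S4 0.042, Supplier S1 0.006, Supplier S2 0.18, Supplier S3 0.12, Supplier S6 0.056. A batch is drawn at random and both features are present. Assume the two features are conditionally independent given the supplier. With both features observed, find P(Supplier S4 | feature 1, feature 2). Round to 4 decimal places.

0.1387

Prior × likelihood for each hypothesis:
  Supplier S5: 0.1208 × 0.2375 × 0.016 = 0.00045904
  Supplier S4: 0.3216 × 0.116 × 0.042 = 0.0015668352
  Supplier S1: 0.0992 × 0.08 × 0.006 = 0.000047616
  Supplier S2: 0.0472 × 0.212 × 0.18 = 0.001801152
  Supplier S3: 0.092 × 0.41 × 0.12 = 0.0045264
  Supplier S6: 0.3192 × 0.162 × 0.056 = 0.0028957824
Total = 0.0112968256.
P(Supplier S4 | evidence) = 0.0015668352 / 0.0112968256 ≈ 0.1387.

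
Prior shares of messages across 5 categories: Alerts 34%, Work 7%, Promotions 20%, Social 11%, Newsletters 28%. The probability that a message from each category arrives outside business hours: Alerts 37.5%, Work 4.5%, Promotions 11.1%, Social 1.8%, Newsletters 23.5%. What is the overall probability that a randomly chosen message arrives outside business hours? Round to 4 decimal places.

Unnormalized posteriors (prior × likelihood):
  Alerts: 0.34 × 0.375 = 0.1275
  Work: 0.07 × 0.045 = 0.00315
  Promotions: 0.2 × 0.111 = 0.0222
  Social: 0.11 × 0.018 = 0.00198
  Newsletters: 0.28 × 0.235 = 0.0658
P(off-hours) = 0.1275 + 0.00315 + 0.0222 + 0.00198 + 0.0658 = 0.22063 → 0.2206.

0.2206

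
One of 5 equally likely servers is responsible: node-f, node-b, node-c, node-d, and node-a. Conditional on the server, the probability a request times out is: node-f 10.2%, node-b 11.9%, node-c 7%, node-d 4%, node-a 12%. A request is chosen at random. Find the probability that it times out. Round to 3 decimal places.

0.090

Since the prior is uniform, the posterior is proportional to the likelihood:
  node-f: 0.102
  node-b: 0.119
  node-c: 0.07
  node-d: 0.04
  node-a: 0.12
P(timeout) = (1/5) × (0.102 + 0.119 + 0.07 + 0.04 + 0.12) = 0.451/5 ≈ 0.090.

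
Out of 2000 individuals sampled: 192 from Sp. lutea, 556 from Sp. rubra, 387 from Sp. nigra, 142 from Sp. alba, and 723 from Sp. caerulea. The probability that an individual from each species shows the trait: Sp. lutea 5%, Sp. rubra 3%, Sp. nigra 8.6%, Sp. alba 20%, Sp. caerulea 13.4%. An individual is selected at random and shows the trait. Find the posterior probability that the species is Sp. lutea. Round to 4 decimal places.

Compute prior × likelihood for every hypothesis:
  Sp. lutea: 0.096 × 0.05 = 0.0048
  Sp. rubra: 0.278 × 0.03 = 0.00834
  Sp. nigra: 0.1935 × 0.086 = 0.016641
  Sp. alba: 0.071 × 0.2 = 0.0142
  Sp. caerulea: 0.3615 × 0.134 = 0.048441
Normalizing constant = 0.092422.
P(Sp. lutea | evidence) = 0.0048 / 0.092422 ≈ 0.0519.

0.0519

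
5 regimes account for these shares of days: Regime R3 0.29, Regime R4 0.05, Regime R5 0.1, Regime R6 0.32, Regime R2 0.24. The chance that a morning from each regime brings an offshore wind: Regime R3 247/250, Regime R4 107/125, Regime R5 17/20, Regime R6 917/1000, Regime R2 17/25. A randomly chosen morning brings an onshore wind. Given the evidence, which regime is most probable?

Regime R2

Taking complements, P(onshore | each) = Regime R3 0.012, Regime R4 0.144, Regime R5 0.15, Regime R6 0.083, Regime R2 0.32.
Prior × likelihood for each hypothesis:
  Regime R3: 0.29 × 0.012 = 0.00348
  Regime R4: 0.05 × 0.144 = 0.0072
  Regime R5: 0.1 × 0.15 = 0.015
  Regime R6: 0.32 × 0.083 = 0.02656
  Regime R2: 0.24 × 0.32 = 0.0768
Sum = 0.12904.
Largest term belongs to Regime R2, so Regime R2 is most probable.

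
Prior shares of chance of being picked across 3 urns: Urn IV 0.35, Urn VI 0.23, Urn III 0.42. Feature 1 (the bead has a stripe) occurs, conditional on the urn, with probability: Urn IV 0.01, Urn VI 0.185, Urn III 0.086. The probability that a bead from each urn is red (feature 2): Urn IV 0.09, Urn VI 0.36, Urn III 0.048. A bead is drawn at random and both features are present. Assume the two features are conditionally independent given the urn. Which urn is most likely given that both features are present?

Unnormalized posteriors (prior × likelihood):
  Urn IV: 0.35 × 0.01 × 0.09 = 0.000315
  Urn VI: 0.23 × 0.185 × 0.36 = 0.015318
  Urn III: 0.42 × 0.086 × 0.048 = 0.00173376
Sum = 0.01736676.
Largest term belongs to Urn VI, so Urn VI is most probable.

Urn VI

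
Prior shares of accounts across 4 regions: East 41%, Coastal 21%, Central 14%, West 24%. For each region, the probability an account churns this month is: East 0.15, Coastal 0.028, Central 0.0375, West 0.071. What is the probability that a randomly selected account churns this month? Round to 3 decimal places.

0.090

Prior × likelihood for each hypothesis:
  East: 0.41 × 0.15 = 0.0615
  Coastal: 0.21 × 0.028 = 0.00588
  Central: 0.14 × 0.0375 = 0.00525
  West: 0.24 × 0.071 = 0.01704
P(churn) = 0.0615 + 0.00588 + 0.00525 + 0.01704 = 0.08967 → 0.090.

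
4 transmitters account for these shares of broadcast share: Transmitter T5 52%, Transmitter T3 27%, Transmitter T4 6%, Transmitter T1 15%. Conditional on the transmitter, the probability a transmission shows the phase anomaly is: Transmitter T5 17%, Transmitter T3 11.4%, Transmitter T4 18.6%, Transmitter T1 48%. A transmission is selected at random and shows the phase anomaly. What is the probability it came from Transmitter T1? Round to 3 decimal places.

Compute prior × likelihood for every hypothesis:
  Transmitter T5: 0.52 × 0.17 = 0.0884
  Transmitter T3: 0.27 × 0.114 = 0.03078
  Transmitter T4: 0.06 × 0.186 = 0.01116
  Transmitter T1: 0.15 × 0.48 = 0.072
Total = 0.20234.
P(Transmitter T1 | evidence) = 0.072 / 0.20234 ≈ 0.356.

0.356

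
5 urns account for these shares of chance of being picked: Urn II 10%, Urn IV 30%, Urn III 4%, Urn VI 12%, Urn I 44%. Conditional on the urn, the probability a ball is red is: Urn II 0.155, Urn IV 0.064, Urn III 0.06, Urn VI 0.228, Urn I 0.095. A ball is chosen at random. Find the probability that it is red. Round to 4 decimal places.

Compute prior × likelihood for every hypothesis:
  Urn II: 0.1 × 0.155 = 0.0155
  Urn IV: 0.3 × 0.064 = 0.0192
  Urn III: 0.04 × 0.06 = 0.0024
  Urn VI: 0.12 × 0.228 = 0.02736
  Urn I: 0.44 × 0.095 = 0.0418
P(red) = 0.0155 + 0.0192 + 0.0024 + 0.02736 + 0.0418 = 0.10626 → 0.1063.

0.1063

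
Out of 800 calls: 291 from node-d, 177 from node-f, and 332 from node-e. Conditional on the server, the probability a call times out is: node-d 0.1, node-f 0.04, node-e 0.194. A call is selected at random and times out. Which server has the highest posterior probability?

Unnormalized posteriors (prior × likelihood):
  node-d: 0.36375 × 0.1 = 0.036375
  node-f: 0.22125 × 0.04 = 0.00885
  node-e: 0.415 × 0.194 = 0.08051
Sum = 0.125735.
Largest term belongs to node-e, so node-e is most probable.

node-e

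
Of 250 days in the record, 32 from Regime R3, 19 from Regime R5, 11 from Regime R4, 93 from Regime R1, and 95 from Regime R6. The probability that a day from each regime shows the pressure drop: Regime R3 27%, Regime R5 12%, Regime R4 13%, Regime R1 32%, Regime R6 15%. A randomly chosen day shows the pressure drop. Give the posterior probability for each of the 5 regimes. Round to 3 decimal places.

Regime R3 0.153, Regime R5 0.040, Regime R4 0.025, Regime R1 0.528, Regime R6 0.253

Compute prior × likelihood for every hypothesis:
  Regime R3: 0.128 × 0.27 = 0.03456
  Regime R5: 0.076 × 0.12 = 0.00912
  Regime R4: 0.044 × 0.13 = 0.00572
  Regime R1: 0.372 × 0.32 = 0.11904
  Regime R6: 0.38 × 0.15 = 0.057
Total = 0.22544.
P(Regime R3 | drop) = 0.03456/0.22544 ≈ 0.153
P(Regime R5 | drop) = 0.00912/0.22544 ≈ 0.040
P(Regime R4 | drop) = 0.00572/0.22544 ≈ 0.025
P(Regime R1 | drop) = 0.11904/0.22544 ≈ 0.528
P(Regime R6 | drop) = 0.057/0.22544 ≈ 0.253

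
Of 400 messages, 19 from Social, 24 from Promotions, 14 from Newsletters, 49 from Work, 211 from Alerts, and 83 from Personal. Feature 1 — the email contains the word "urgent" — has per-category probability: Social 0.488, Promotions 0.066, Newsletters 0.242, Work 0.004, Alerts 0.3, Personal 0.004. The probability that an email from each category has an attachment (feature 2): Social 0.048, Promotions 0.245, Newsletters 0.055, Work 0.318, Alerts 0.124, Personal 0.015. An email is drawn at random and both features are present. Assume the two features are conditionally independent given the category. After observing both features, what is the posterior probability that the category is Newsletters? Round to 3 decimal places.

Prior × likelihood for each hypothesis:
  Social: 0.0475 × 0.488 × 0.048 = 0.00111264
  Promotions: 0.06 × 0.066 × 0.245 = 0.0009702
  Newsletters: 0.035 × 0.242 × 0.055 = 0.00046585
  Work: 0.1225 × 0.004 × 0.318 = 0.00015582
  Alerts: 0.5275 × 0.3 × 0.124 = 0.019623
  Personal: 0.2075 × 0.004 × 0.015 = 0.00001245
Total = 0.02233996.
P(Newsletters | evidence) = 0.00046585 / 0.02233996 ≈ 0.021.

0.021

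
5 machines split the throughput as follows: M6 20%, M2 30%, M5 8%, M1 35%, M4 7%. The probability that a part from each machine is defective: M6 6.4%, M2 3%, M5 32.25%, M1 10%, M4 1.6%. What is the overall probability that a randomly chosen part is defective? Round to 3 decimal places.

0.084

By Bayes' rule, posterior ∝ prior × likelihood:
  M6: 0.2 × 0.064 = 0.0128
  M2: 0.3 × 0.03 = 0.009
  M5: 0.08 × 0.3225 = 0.0258
  M1: 0.35 × 0.1 = 0.035
  M4: 0.07 × 0.016 = 0.00112
P(defective) = 0.0128 + 0.009 + 0.0258 + 0.035 + 0.00112 = 0.08372 → 0.084.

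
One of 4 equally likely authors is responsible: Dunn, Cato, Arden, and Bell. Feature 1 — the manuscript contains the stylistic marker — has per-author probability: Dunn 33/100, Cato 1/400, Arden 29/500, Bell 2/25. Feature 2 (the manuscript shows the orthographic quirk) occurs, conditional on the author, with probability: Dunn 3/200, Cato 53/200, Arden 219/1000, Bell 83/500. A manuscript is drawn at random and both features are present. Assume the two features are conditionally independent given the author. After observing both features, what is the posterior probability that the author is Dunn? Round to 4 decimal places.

0.1567

With a uniform prior (1/4 each), posterior ∝ likelihood:
  Dunn: 0.33 × 0.015 = 0.00495
  Cato: 0.0025 × 0.265 = 0.0006625
  Arden: 0.058 × 0.219 = 0.012702
  Bell: 0.08 × 0.166 = 0.01328
Normalizing constant = 0.0315945.
P(Dunn | evidence) = 0.00495 / 0.0315945 ≈ 0.1567.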